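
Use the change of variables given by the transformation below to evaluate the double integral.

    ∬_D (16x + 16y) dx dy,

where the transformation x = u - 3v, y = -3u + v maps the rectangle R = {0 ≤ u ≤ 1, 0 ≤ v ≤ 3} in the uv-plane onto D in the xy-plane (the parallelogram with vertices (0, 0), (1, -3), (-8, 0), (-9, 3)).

Compute the Jacobian determinant of (x, y) with respect to (u, v):

    ∂(x,y)/∂(u,v) = | 1  -3 | = (1)(1) - (-3)(-3) = -8.
                   | -3  1 |

Its absolute value is |J| = 8 (the area scaling factor).

Substituting x = u - 3v, y = -3u + v into the integrand,

    16x + 16y → -32u - 32v,

so the integral becomes

    ∬_R (-32u - 32v) · |J| du dv = ∫_0^1 ∫_0^3 (-256u - 256v) dv du.

Inner (v): -768u - 1152.
Outer (u): -1536.

Therefore ∬_D (16x + 16y) dx dy = -1536.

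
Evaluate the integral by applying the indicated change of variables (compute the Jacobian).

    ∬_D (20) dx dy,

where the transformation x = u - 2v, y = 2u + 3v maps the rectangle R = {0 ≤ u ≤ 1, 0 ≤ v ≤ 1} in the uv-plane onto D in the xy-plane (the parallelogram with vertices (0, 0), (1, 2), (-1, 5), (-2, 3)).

Compute the Jacobian determinant of (x, y) with respect to (u, v):

    ∂(x,y)/∂(u,v) = | 1  -2 | = (1)(3) - (-2)(2) = 7.
                   | 2  3 |

Its absolute value is |J| = 7 (the area scaling factor).

Substituting x = u - 2v, y = 2u + 3v into the integrand,

    20 → 20,

so the integral becomes

    ∬_R (20) · |J| du dv = ∫_0^1 ∫_0^1 (140) dv du.

Inner (v): 140.
Outer (u): 140.

Therefore ∬_D (20) dx dy = 140.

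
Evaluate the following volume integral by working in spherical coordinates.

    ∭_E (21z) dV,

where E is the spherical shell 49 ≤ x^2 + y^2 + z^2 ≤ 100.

In spherical coordinates, x = ρ sin(φ) cos(θ), y = ρ sin(φ) sin(θ), z = ρ cos(φ), and dV = ρ^2 sin(φ) dρ dφ dθ.

The integrand becomes 21ρ cos(φ), so

    ∭_E (21z) dV = ∫_{0}^{2π} ∫_{0}^{π} ∫_{7}^{10} (21ρ cos(φ)) · ρ^2 sin(φ) dρ dφ dθ.

Inner (ρ): 159579sin(2φ)/8.
Middle (φ): 0.
Outer (θ): 0.

Therefore the triple integral equals 0.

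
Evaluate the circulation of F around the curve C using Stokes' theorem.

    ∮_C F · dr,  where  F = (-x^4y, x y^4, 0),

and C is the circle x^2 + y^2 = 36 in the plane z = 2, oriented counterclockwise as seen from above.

Let S be the flat disk x^2 + y^2 ≤ 36 in the plane z = 2, with upward unit normal n̂ = ẑ. By Stokes' theorem,

    ∮_C F · dr = ∬_S (∇ × F) · n̂ dS = ∬_D (curl F)_z dA,

where D is the disk x^2 + y^2 ≤ 36.

Compute the curl of F = (-x^4y, x y^4, 0):
    (∇ × F)_x = ∂F_z/∂y - ∂F_y/∂z = 0,
    (∇ × F)_y = ∂F_x/∂z - ∂F_z/∂x = 0,
    (∇ × F)_z = ∂F_y/∂x - ∂F_x/∂y = x^4 + y^4.

On z = 2, (curl F)_z = x^4 + y^4.

Convert to polar (x = r cos θ, y = r sin θ, dA = r dr dθ); the integrand becomes r^4(sin(θ)^4 + cos(θ)^4), so

    ∬_D (curl F)_z dA = ∫_0^{2π} ∫_0^{6} (r^4(sin(θ)^4 + cos(θ)^4)) · r dr dθ.

Inner (r from 0 to 6): 7776sin(θ)^4 + 7776cos(θ)^4.
Outer (θ from 0 to 2π): 11664π.

Therefore ∮_C F · dr = 11664π.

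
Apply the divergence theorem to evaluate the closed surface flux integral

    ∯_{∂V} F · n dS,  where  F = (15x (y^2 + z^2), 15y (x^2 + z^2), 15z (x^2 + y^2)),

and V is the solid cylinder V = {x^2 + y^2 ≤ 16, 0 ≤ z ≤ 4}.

By the divergence theorem,

    ∯_{∂V} F · n dS = ∭_V (∇ · F) dV.

Compute the divergence:
    ∇ · F = ∂F_x/∂x + ∂F_y/∂y + ∂F_z/∂z = 15y^2 + 15z^2 + 15x^2 + 15z^2 + 15x^2 + 15y^2 = 30x^2 + 30y^2 + 30z^2.

In cylindrical coordinates, x = r cos(θ), y = r sin(θ), z = z, dV = r dr dθ dz, with 0 ≤ r ≤ 4, 0 ≤ θ ≤ 2π, 0 ≤ z ≤ 4.

The integrand, after substitution and multiplying by the volume element, becomes (30r^2 + 30z^2) · r, so

    ∭_V (∇·F) dV = ∫_0^{2π} ∫_0^{4} ∫_0^{4} (30r^2 + 30z^2) · r dz dr dθ.

Inner (z from 0 to 4): 120r^3 + 640r.
Middle (r from 0 to 4): 12800.
Outer (θ from 0 to 2π): 25600π.

Therefore ∯_{∂V} F · n dS = 25600π.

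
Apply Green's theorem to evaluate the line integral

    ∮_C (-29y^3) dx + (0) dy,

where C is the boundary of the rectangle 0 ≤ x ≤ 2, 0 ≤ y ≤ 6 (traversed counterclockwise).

Green's theorem converts the closed line integral into a double integral over the enclosed region D:

    ∮_C P dx + Q dy = ∬_D (∂Q/∂x - ∂P/∂y) dA.

Here P = -29y^3, Q = 0, so

    ∂Q/∂x = 0,    ∂P/∂y = -87y^2,
    ∂Q/∂x - ∂P/∂y = 87y^2.

D is the region 0 ≤ x ≤ 2, 0 ≤ y ≤ 6. Evaluating the double integral:

    ∬_D (87y^2) dA = ∫_0^{2} ∫_0^{6} (87y^2) dy dx.

Inner (y from 0 to 6): 6264.
Outer (x from 0 to 2): 12528.

Therefore ∮_C P dx + Q dy = 12528.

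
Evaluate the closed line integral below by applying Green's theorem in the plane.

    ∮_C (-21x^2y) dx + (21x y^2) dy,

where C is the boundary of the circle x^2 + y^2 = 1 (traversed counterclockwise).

Green's theorem converts the closed line integral into a double integral over the enclosed region D:

    ∮_C P dx + Q dy = ∬_D (∂Q/∂x - ∂P/∂y) dA.

Here P = -21x^2y, Q = 21x y^2, so

    ∂Q/∂x = 21y^2,    ∂P/∂y = -21x^2,
    ∂Q/∂x - ∂P/∂y = 21x^2 + 21y^2.

D is the region x^2 + y^2 ≤ 1. Evaluating the double integral:

In polar coordinates (x = r cos θ, y = r sin θ, dA = r dr dθ) the integrand becomes 21r^2, so

    ∬_D (21x^2 + 21y^2) dA = ∫_0^{2π} ∫_0^{1} (21r^2) · r dr dθ.

Inner (r from 0 to 1): 21/4.
Outer (θ from 0 to 2π): 21π/2.

Therefore ∮_C P dx + Q dy = 21π/2.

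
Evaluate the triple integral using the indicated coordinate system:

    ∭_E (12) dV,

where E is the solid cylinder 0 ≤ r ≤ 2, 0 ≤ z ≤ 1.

In cylindrical coordinates, x = r cos(θ), y = r sin(θ), z = z, and dV = r dr dθ dz.

The integrand becomes 12, so

    ∭_E (12) dV = ∫_{0}^{2π} ∫_{0}^{2} ∫_{0}^{1} (12) · r dz dr dθ.

Inner (z): 12r.
Middle (r from 0 to 2): 24.
Outer (θ): 48π.

Therefore the triple integral equals 48π.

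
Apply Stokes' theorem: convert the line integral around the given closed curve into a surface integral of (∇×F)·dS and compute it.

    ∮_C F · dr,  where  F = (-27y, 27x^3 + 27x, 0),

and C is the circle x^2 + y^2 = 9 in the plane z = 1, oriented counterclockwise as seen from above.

Let S be the flat disk x^2 + y^2 ≤ 9 in the plane z = 1, with upward unit normal n̂ = ẑ. By Stokes' theorem,

    ∮_C F · dr = ∬_S (∇ × F) · n̂ dS = ∬_D (curl F)_z dA,

where D is the disk x^2 + y^2 ≤ 9.

Compute the curl of F = (-27y, 27x^3 + 27x, 0):
    (∇ × F)_x = ∂F_z/∂y - ∂F_y/∂z = 0,
    (∇ × F)_y = ∂F_x/∂z - ∂F_z/∂x = 0,
    (∇ × F)_z = ∂F_y/∂x - ∂F_x/∂y = 81x^2 + 54.

On z = 1, (curl F)_z = 81x^2 + 54.

Convert to polar (x = r cos θ, y = r sin θ, dA = r dr dθ); the integrand becomes 81r^2cos(θ)^2 + 54, so

    ∬_D (curl F)_z dA = ∫_0^{2π} ∫_0^{3} (81r^2cos(θ)^2 + 54) · r dr dθ.

Inner (r from 0 to 3): 6561cos(θ)^2/4 + 243.
Outer (θ from 0 to 2π): 8505π/4.

Therefore ∮_C F · dr = 8505π/4.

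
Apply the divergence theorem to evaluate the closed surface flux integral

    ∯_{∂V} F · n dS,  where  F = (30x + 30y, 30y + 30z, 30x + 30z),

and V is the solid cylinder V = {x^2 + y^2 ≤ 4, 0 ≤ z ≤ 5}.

By the divergence theorem,

    ∯_{∂V} F · n dS = ∭_V (∇ · F) dV.

Compute the divergence:
    ∇ · F = ∂F_x/∂x + ∂F_y/∂y + ∂F_z/∂z = 30 + 30 + 30 = 90.

In cylindrical coordinates, x = r cos(θ), y = r sin(θ), z = z, dV = r dr dθ dz, with 0 ≤ r ≤ 2, 0 ≤ θ ≤ 2π, 0 ≤ z ≤ 5.

The integrand, after substitution and multiplying by the volume element, becomes (90) · r, so

    ∭_V (∇·F) dV = ∫_0^{2π} ∫_0^{2} ∫_0^{5} (90) · r dz dr dθ.

Inner (z from 0 to 5): 450r.
Middle (r from 0 to 2): 900.
Outer (θ from 0 to 2π): 1800π.

Therefore ∯_{∂V} F · n dS = 1800π.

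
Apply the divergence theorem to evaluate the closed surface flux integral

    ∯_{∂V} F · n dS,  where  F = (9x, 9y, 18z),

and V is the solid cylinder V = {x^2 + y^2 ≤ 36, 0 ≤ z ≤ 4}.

By the divergence theorem,

    ∯_{∂V} F · n dS = ∭_V (∇ · F) dV.

Compute the divergence:
    ∇ · F = ∂F_x/∂x + ∂F_y/∂y + ∂F_z/∂z = 9 + 9 + 18 = 36.

In cylindrical coordinates, x = r cos(θ), y = r sin(θ), z = z, dV = r dr dθ dz, with 0 ≤ r ≤ 6, 0 ≤ θ ≤ 2π, 0 ≤ z ≤ 4.

The integrand, after substitution and multiplying by the volume element, becomes (36) · r, so

    ∭_V (∇·F) dV = ∫_0^{2π} ∫_0^{6} ∫_0^{4} (36) · r dz dr dθ.

Inner (z from 0 to 4): 144r.
Middle (r from 0 to 6): 2592.
Outer (θ from 0 to 2π): 5184π.

Therefore ∯_{∂V} F · n dS = 5184π.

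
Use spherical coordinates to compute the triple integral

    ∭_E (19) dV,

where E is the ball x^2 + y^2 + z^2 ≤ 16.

In spherical coordinates, x = ρ sin(φ) cos(θ), y = ρ sin(φ) sin(θ), z = ρ cos(φ), and dV = ρ^2 sin(φ) dρ dφ dθ.

The integrand becomes 19, so

    ∭_E (19) dV = ∫_{0}^{2π} ∫_{0}^{π} ∫_{0}^{4} (19) · ρ^2 sin(φ) dρ dφ dθ.

Inner (ρ): 1216sin(φ)/3.
Middle (φ): 2432/3.
Outer (θ): 4864π/3.

Therefore the triple integral equals 4864π/3.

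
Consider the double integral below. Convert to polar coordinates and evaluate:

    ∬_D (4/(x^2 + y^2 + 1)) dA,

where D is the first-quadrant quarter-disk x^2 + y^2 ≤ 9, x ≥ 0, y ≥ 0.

The region D is 0 ≤ r ≤ 3, 0 ≤ θ ≤ π/2 in polar coordinates, where x = r cos(θ), y = r sin(θ), and dA = r dr dθ.

Under the substitution, the integrand becomes 4/(r^2 + 1), so

    ∬_D (4/(x^2 + y^2 + 1)) dA = ∫_{0}^{π/2} ∫_{0}^{3} (4/(r^2 + 1)) · r dr dθ.

Inner integral (in r): ∫_{0}^{3} (4/(r^2 + 1)) · r dr = log(100).

Outer integral (in θ): ∫_{0}^{π/2} (log(100)) dθ = π log(10).

Therefore ∬_D (4/(x^2 + y^2 + 1)) dA = π log(10).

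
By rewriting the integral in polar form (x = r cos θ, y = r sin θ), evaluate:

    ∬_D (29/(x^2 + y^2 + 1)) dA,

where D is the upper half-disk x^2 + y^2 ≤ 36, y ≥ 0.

The region D is 0 ≤ r ≤ 6, 0 ≤ θ ≤ π in polar coordinates, where x = r cos(θ), y = r sin(θ), and dA = r dr dθ.

Under the substitution, the integrand becomes 29/(r^2 + 1), so

    ∬_D (29/(x^2 + y^2 + 1)) dA = ∫_{0}^{π} ∫_{0}^{6} (29/(r^2 + 1)) · r dr dθ.

Inner integral (in r): ∫_{0}^{6} (29/(r^2 + 1)) · r dr = 29log(37)/2.

Outer integral (in θ): ∫_{0}^{π} (29log(37)/2) dθ = 29π log(37)/2.

Therefore ∬_D (29/(x^2 + y^2 + 1)) dA = 29π log(37)/2.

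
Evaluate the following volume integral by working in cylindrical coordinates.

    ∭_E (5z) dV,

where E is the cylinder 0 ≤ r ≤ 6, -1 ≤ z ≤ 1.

In cylindrical coordinates, x = r cos(θ), y = r sin(θ), z = z, and dV = r dr dθ dz.

The integrand becomes 5z, so

    ∭_E (5z) dV = ∫_{0}^{2π} ∫_{0}^{6} ∫_{-1}^{1} (5z) · r dz dr dθ.

Inner (z): 0.
Middle (r from 0 to 6): 0.
Outer (θ): 0.

Therefore the triple integral equals 0.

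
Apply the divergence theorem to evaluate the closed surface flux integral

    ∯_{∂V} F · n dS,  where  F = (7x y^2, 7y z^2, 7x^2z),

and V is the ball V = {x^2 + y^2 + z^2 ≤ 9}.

By the divergence theorem,

    ∯_{∂V} F · n dS = ∭_V (∇ · F) dV.

Compute the divergence:
    ∇ · F = ∂F_x/∂x + ∂F_y/∂y + ∂F_z/∂z = 7y^2 + 7z^2 + 7x^2 = 7x^2 + 7y^2 + 7z^2.

In spherical coordinates, x = ρ sin(φ) cos(θ), y = ρ sin(φ) sin(θ), z = ρ cos(φ), dV = ρ^2 sin(φ) dρ dφ dθ, with 0 ≤ ρ ≤ 3, 0 ≤ φ ≤ π, 0 ≤ θ ≤ 2π.

The integrand, after substitution and multiplying by the volume element, becomes (7ρ^2) · ρ^2 sin(φ), so

    ∭_V (∇·F) dV = ∫_0^{2π} ∫_0^{π} ∫_0^{3} (7ρ^2) · ρ^2 sin(φ) dρ dφ dθ.

Inner (ρ from 0 to 3): 1701sin(φ)/5.
Middle (φ from 0 to π): 3402/5.
Outer (θ from 0 to 2π): 6804π/5.

Therefore ∯_{∂V} F · n dS = 6804π/5.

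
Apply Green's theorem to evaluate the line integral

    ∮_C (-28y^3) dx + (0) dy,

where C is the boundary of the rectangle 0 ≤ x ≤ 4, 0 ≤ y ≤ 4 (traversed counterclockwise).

Green's theorem converts the closed line integral into a double integral over the enclosed region D:

    ∮_C P dx + Q dy = ∬_D (∂Q/∂x - ∂P/∂y) dA.

Here P = -28y^3, Q = 0, so

    ∂Q/∂x = 0,    ∂P/∂y = -84y^2,
    ∂Q/∂x - ∂P/∂y = 84y^2.

D is the region 0 ≤ x ≤ 4, 0 ≤ y ≤ 4. Evaluating the double integral:

    ∬_D (84y^2) dA = ∫_0^{4} ∫_0^{4} (84y^2) dy dx.

Inner (y from 0 to 4): 1792.
Outer (x from 0 to 4): 7168.

Therefore ∮_C P dx + Q dy = 7168.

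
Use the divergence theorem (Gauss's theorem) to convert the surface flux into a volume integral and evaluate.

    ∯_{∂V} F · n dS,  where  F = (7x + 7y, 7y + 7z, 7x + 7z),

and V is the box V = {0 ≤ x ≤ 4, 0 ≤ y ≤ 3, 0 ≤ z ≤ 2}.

By the divergence theorem,

    ∯_{∂V} F · n dS = ∭_V (∇ · F) dV.

Compute the divergence:
    ∇ · F = ∂F_x/∂x + ∂F_y/∂y + ∂F_z/∂z = 7 + 7 + 7 = 21.

V is a rectangular box, so dV = dx dy dz with 0 ≤ x ≤ 4, 0 ≤ y ≤ 3, 0 ≤ z ≤ 2.

Integrate (21) over V as an iterated integral:

    ∭_V (∇·F) dV = ∫_0^{4} ∫_0^{3} ∫_0^{2} (21) dz dy dx.

Inner (z from 0 to 2): 42.
Middle (y from 0 to 3): 126.
Outer (x from 0 to 4): 504.

Therefore ∯_{∂V} F · n dS = 504.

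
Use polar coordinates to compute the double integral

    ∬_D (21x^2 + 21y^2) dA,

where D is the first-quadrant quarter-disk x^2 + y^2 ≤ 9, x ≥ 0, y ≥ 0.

The region D is 0 ≤ r ≤ 3, 0 ≤ θ ≤ π/2 in polar coordinates, where x = r cos(θ), y = r sin(θ), and dA = r dr dθ.

Under the substitution, the integrand becomes 21r^2, so

    ∬_D (21x^2 + 21y^2) dA = ∫_{0}^{π/2} ∫_{0}^{3} (21r^2) · r dr dθ.

Inner integral (in r): ∫_{0}^{3} (21r^2) · r dr = 1701/4.

Outer integral (in θ): ∫_{0}^{π/2} (1701/4) dθ = 1701π/8.

Therefore ∬_D (21x^2 + 21y^2) dA = 1701π/8.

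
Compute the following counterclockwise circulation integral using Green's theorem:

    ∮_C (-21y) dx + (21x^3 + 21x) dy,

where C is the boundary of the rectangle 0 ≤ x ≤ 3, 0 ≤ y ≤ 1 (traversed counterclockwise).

Green's theorem converts the closed line integral into a double integral over the enclosed region D:

    ∮_C P dx + Q dy = ∬_D (∂Q/∂x - ∂P/∂y) dA.

Here P = -21y, Q = 21x^3 + 21x, so

    ∂Q/∂x = 63x^2 + 21,    ∂P/∂y = -21,
    ∂Q/∂x - ∂P/∂y = 63x^2 + 42.

D is the region 0 ≤ x ≤ 3, 0 ≤ y ≤ 1. Evaluating the double integral:

    ∬_D (63x^2 + 42) dA = ∫_0^{3} ∫_0^{1} (63x^2 + 42) dy dx.

Inner (y from 0 to 1): 63x^2 + 42.
Outer (x from 0 to 3): 693.

Therefore ∮_C P dx + Q dy = 693.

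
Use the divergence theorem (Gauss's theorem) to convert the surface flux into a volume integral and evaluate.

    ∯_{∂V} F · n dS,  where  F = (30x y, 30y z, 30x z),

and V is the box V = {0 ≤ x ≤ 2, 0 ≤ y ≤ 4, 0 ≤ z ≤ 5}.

By the divergence theorem,

    ∯_{∂V} F · n dS = ∭_V (∇ · F) dV.

Compute the divergence:
    ∇ · F = ∂F_x/∂x + ∂F_y/∂y + ∂F_z/∂z = 30y + 30z + 30x = 30x + 30y + 30z.

V is a rectangular box, so dV = dx dy dz with 0 ≤ x ≤ 2, 0 ≤ y ≤ 4, 0 ≤ z ≤ 5.

Integrate (30x + 30y + 30z) over V as an iterated integral:

    ∭_V (∇·F) dV = ∫_0^{2} ∫_0^{4} ∫_0^{5} (30x + 30y + 30z) dz dy dx.

Inner (z from 0 to 5): 150x + 150y + 375.
Middle (y from 0 to 4): 600x + 2700.
Outer (x from 0 to 2): 6600.

Therefore ∯_{∂V} F · n dS = 6600.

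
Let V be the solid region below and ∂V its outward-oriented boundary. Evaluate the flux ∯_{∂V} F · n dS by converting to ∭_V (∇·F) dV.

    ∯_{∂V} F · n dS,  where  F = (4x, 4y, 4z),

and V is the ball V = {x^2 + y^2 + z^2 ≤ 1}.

By the divergence theorem,

    ∯_{∂V} F · n dS = ∭_V (∇ · F) dV.

Compute the divergence:
    ∇ · F = ∂F_x/∂x + ∂F_y/∂y + ∂F_z/∂z = 4 + 4 + 4 = 12.

In spherical coordinates, x = ρ sin(φ) cos(θ), y = ρ sin(φ) sin(θ), z = ρ cos(φ), dV = ρ^2 sin(φ) dρ dφ dθ, with 0 ≤ ρ ≤ 1, 0 ≤ φ ≤ π, 0 ≤ θ ≤ 2π.

The integrand, after substitution and multiplying by the volume element, becomes (12) · ρ^2 sin(φ), so

    ∭_V (∇·F) dV = ∫_0^{2π} ∫_0^{π} ∫_0^{1} (12) · ρ^2 sin(φ) dρ dφ dθ.

Inner (ρ from 0 to 1): 4sin(φ).
Middle (φ from 0 to π): 8.
Outer (θ from 0 to 2π): 16π.

Therefore ∯_{∂V} F · n dS = 16π.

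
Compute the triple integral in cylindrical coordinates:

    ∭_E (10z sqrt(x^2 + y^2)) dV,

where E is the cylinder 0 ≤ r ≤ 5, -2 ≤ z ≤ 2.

In cylindrical coordinates, x = r cos(θ), y = r sin(θ), z = z, and dV = r dr dθ dz.

The integrand becomes 10r z, so

    ∭_E (10z sqrt(x^2 + y^2)) dV = ∫_{0}^{2π} ∫_{0}^{5} ∫_{-2}^{2} (10r z) · r dz dr dθ.

Inner (z): 0.
Middle (r from 0 to 5): 0.
Outer (θ): 0.

Therefore the triple integral equals 0.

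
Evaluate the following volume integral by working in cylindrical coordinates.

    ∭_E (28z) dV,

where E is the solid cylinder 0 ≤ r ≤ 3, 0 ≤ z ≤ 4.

In cylindrical coordinates, x = r cos(θ), y = r sin(θ), z = z, and dV = r dr dθ dz.

The integrand becomes 28z, so

    ∭_E (28z) dV = ∫_{0}^{2π} ∫_{0}^{3} ∫_{0}^{4} (28z) · r dz dr dθ.

Inner (z): 224r.
Middle (r from 0 to 3): 1008.
Outer (θ): 2016π.

Therefore the triple integral equals 2016π.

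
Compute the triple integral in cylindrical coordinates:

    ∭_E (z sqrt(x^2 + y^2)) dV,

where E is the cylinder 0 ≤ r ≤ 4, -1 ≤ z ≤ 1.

In cylindrical coordinates, x = r cos(θ), y = r sin(θ), z = z, and dV = r dr dθ dz.

The integrand becomes r z, so

    ∭_E (z sqrt(x^2 + y^2)) dV = ∫_{0}^{2π} ∫_{0}^{4} ∫_{-1}^{1} (r z) · r dz dr dθ.

Inner (z): 0.
Middle (r from 0 to 4): 0.
Outer (θ): 0.

Therefore the triple integral equals 0.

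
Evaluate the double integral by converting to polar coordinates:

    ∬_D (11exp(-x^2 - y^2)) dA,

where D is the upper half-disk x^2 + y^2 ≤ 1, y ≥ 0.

The region D is 0 ≤ r ≤ 1, 0 ≤ θ ≤ π in polar coordinates, where x = r cos(θ), y = r sin(θ), and dA = r dr dθ.

Under the substitution, the integrand becomes 11exp(-r^2), so

    ∬_D (11exp(-x^2 - y^2)) dA = ∫_{0}^{π} ∫_{0}^{1} (11exp(-r^2)) · r dr dθ.

Inner integral (in r): ∫_{0}^{1} (11exp(-r^2)) · r dr = 11/2 - 11exp(-1)/2.

Outer integral (in θ): ∫_{0}^{π} (11/2 - 11exp(-1)/2) dθ = -11π (1 - e)exp(-1)/2.

Therefore ∬_D (11exp(-x^2 - y^2)) dA = -11π (1 - e)exp(-1)/2.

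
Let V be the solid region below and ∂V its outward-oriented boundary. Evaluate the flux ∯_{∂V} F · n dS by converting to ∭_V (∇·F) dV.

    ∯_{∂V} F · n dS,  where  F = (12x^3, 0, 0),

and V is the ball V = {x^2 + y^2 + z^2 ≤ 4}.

By the divergence theorem,

    ∯_{∂V} F · n dS = ∭_V (∇ · F) dV.

Compute the divergence:
    ∇ · F = ∂F_x/∂x + ∂F_y/∂y + ∂F_z/∂z = 36x^2 + 0 + 0 = 36x^2.

In spherical coordinates, x = ρ sin(φ) cos(θ), y = ρ sin(φ) sin(θ), z = ρ cos(φ), dV = ρ^2 sin(φ) dρ dφ dθ, with 0 ≤ ρ ≤ 2, 0 ≤ φ ≤ π, 0 ≤ θ ≤ 2π.

The integrand, after substitution and multiplying by the volume element, becomes (36ρ^2sin(φ)^2cos(θ)^2) · ρ^2 sin(φ), so

    ∭_V (∇·F) dV = ∫_0^{2π} ∫_0^{π} ∫_0^{2} (36ρ^2sin(φ)^2cos(θ)^2) · ρ^2 sin(φ) dρ dφ dθ.

Inner (ρ from 0 to 2): 1152sin(φ)^3cos(θ)^2/5.
Middle (φ from 0 to π): 1536cos(θ)^2/5.
Outer (θ from 0 to 2π): 1536π/5.

Therefore ∯_{∂V} F · n dS = 1536π/5.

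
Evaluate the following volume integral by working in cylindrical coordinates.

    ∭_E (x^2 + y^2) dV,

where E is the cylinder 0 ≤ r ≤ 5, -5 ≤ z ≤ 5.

In cylindrical coordinates, x = r cos(θ), y = r sin(θ), z = z, and dV = r dr dθ dz.

The integrand becomes r^2, so

    ∭_E (x^2 + y^2) dV = ∫_{0}^{2π} ∫_{0}^{5} ∫_{-5}^{5} (r^2) · r dz dr dθ.

Inner (z): 10r^3.
Middle (r from 0 to 5): 3125/2.
Outer (θ): 3125π.

Therefore the triple integral equals 3125π.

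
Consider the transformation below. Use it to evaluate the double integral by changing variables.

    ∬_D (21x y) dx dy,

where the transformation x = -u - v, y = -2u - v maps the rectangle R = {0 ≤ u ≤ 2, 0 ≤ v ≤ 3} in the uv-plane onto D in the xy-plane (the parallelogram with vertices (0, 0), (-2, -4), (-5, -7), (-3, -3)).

Compute the Jacobian determinant of (x, y) with respect to (u, v):

    ∂(x,y)/∂(u,v) = | -1  -1 | = (-1)(-1) - (-1)(-2) = -1.
                   | -2  -1 |

Its absolute value is |J| = 1 (the area scaling factor).

Substituting x = -u - v, y = -2u - v into the integrand,

    21x y → 42u^2 + 63u v + 21v^2,

so the integral becomes

    ∬_R (42u^2 + 63u v + 21v^2) · |J| du dv = ∫_0^2 ∫_0^3 (42u^2 + 63u v + 21v^2) dv du.

Inner (v): 126u^2 + 567u/2 + 189.
Outer (u): 1281.

Therefore ∬_D (21x y) dx dy = 1281.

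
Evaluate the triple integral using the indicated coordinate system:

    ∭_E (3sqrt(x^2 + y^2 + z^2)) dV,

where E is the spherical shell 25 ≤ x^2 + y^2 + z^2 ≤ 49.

In spherical coordinates, x = ρ sin(φ) cos(θ), y = ρ sin(φ) sin(θ), z = ρ cos(φ), and dV = ρ^2 sin(φ) dρ dφ dθ.

The integrand becomes 3ρ, so

    ∭_E (3sqrt(x^2 + y^2 + z^2)) dV = ∫_{0}^{2π} ∫_{0}^{π} ∫_{5}^{7} (3ρ) · ρ^2 sin(φ) dρ dφ dθ.

Inner (ρ): 1332sin(φ).
Middle (φ): 2664.
Outer (θ): 5328π.

Therefore the triple integral equals 5328π.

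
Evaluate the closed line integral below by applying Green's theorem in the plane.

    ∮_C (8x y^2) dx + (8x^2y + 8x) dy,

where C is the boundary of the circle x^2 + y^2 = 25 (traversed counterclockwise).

Green's theorem converts the closed line integral into a double integral over the enclosed region D:

    ∮_C P dx + Q dy = ∬_D (∂Q/∂x - ∂P/∂y) dA.

Here P = 8x y^2, Q = 8x^2y + 8x, so

    ∂Q/∂x = 16x y + 8,    ∂P/∂y = 16x y,
    ∂Q/∂x - ∂P/∂y = 8.

D is the region x^2 + y^2 ≤ 25. Evaluating the double integral:

In polar coordinates (x = r cos θ, y = r sin θ, dA = r dr dθ) the integrand becomes 8, so

    ∬_D (8) dA = ∫_0^{2π} ∫_0^{5} (8) · r dr dθ.

Inner (r from 0 to 5): 100.
Outer (θ from 0 to 2π): 200π.

Therefore ∮_C P dx + Q dy = 200π.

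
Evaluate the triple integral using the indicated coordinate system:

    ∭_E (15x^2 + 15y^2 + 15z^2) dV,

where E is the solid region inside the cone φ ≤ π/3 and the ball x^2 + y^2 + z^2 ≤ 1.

In spherical coordinates, x = ρ sin(φ) cos(θ), y = ρ sin(φ) sin(θ), z = ρ cos(φ), and dV = ρ^2 sin(φ) dρ dφ dθ.

The integrand becomes 15ρ^2, so

    ∭_E (15x^2 + 15y^2 + 15z^2) dV = ∫_{0}^{2π} ∫_{0}^{π/3} ∫_{0}^{1} (15ρ^2) · ρ^2 sin(φ) dρ dφ dθ.

Inner (ρ): 3sin(φ).
Middle (φ): 3/2.
Outer (θ): 3π.

Therefore the triple integral equals 3π.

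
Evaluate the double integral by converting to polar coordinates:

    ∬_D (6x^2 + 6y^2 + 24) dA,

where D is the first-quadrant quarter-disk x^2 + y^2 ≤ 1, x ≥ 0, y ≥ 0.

The region D is 0 ≤ r ≤ 1, 0 ≤ θ ≤ π/2 in polar coordinates, where x = r cos(θ), y = r sin(θ), and dA = r dr dθ.

Under the substitution, the integrand becomes 6r^2 + 24, so

    ∬_D (6x^2 + 6y^2 + 24) dA = ∫_{0}^{π/2} ∫_{0}^{1} (6r^2 + 24) · r dr dθ.

Inner integral (in r): ∫_{0}^{1} (6r^2 + 24) · r dr = 27/2.

Outer integral (in θ): ∫_{0}^{π/2} (27/2) dθ = 27π/4.

Therefore ∬_D (6x^2 + 6y^2 + 24) dA = 27π/4.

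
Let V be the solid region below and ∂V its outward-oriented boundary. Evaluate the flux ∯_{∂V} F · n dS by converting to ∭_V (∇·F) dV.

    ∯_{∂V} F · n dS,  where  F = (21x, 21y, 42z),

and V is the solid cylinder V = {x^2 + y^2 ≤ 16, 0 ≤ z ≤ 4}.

By the divergence theorem,

    ∯_{∂V} F · n dS = ∭_V (∇ · F) dV.

Compute the divergence:
    ∇ · F = ∂F_x/∂x + ∂F_y/∂y + ∂F_z/∂z = 21 + 21 + 42 = 84.

In cylindrical coordinates, x = r cos(θ), y = r sin(θ), z = z, dV = r dr dθ dz, with 0 ≤ r ≤ 4, 0 ≤ θ ≤ 2π, 0 ≤ z ≤ 4.

The integrand, after substitution and multiplying by the volume element, becomes (84) · r, so

    ∭_V (∇·F) dV = ∫_0^{2π} ∫_0^{4} ∫_0^{4} (84) · r dz dr dθ.

Inner (z from 0 to 4): 336r.
Middle (r from 0 to 4): 2688.
Outer (θ from 0 to 2π): 5376π.

Therefore ∯_{∂V} F · n dS = 5376π.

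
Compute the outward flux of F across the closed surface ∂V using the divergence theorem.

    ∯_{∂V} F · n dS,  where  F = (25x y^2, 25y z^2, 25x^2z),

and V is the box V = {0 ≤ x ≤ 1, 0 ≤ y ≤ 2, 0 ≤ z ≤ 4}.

By the divergence theorem,

    ∯_{∂V} F · n dS = ∭_V (∇ · F) dV.

Compute the divergence:
    ∇ · F = ∂F_x/∂x + ∂F_y/∂y + ∂F_z/∂z = 25y^2 + 25z^2 + 25x^2 = 25x^2 + 25y^2 + 25z^2.

V is a rectangular box, so dV = dx dy dz with 0 ≤ x ≤ 1, 0 ≤ y ≤ 2, 0 ≤ z ≤ 4.

Integrate (25x^2 + 25y^2 + 25z^2) over V as an iterated integral:

    ∭_V (∇·F) dV = ∫_0^{1} ∫_0^{2} ∫_0^{4} (25x^2 + 25y^2 + 25z^2) dz dy dx.

Inner (z from 0 to 4): 100x^2 + 100y^2 + 1600/3.
Middle (y from 0 to 2): 200x^2 + 4000/3.
Outer (x from 0 to 1): 1400.

Therefore ∯_{∂V} F · n dS = 1400.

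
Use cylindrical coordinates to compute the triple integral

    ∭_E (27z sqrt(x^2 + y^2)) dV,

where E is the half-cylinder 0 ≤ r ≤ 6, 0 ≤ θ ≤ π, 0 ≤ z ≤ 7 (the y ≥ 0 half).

In cylindrical coordinates, x = r cos(θ), y = r sin(θ), z = z, and dV = r dr dθ dz.

The integrand becomes 27r z, so

    ∭_E (27z sqrt(x^2 + y^2)) dV = ∫_{0}^{π} ∫_{0}^{6} ∫_{0}^{7} (27r z) · r dz dr dθ.

Inner (z): 1323r^2/2.
Middle (r from 0 to 6): 47628.
Outer (θ): 47628π.

Therefore the triple integral equals 47628π.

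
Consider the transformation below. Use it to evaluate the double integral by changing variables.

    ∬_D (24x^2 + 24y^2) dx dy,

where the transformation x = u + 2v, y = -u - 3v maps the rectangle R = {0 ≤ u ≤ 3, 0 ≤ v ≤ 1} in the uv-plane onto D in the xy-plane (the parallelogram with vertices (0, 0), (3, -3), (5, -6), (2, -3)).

Compute the Jacobian determinant of (x, y) with respect to (u, v):

    ∂(x,y)/∂(u,v) = | 1  2 | = (1)(-3) - (2)(-1) = -1.
                   | -1  -3 |

Its absolute value is |J| = 1 (the area scaling factor).

Substituting x = u + 2v, y = -u - 3v into the integrand,

    24x^2 + 24y^2 → 48u^2 + 240u v + 312v^2,

so the integral becomes

    ∬_R (48u^2 + 240u v + 312v^2) · |J| du dv = ∫_0^3 ∫_0^1 (48u^2 + 240u v + 312v^2) dv du.

Inner (v): 48u^2 + 120u + 104.
Outer (u): 1284.

Therefore ∬_D (24x^2 + 24y^2) dx dy = 1284.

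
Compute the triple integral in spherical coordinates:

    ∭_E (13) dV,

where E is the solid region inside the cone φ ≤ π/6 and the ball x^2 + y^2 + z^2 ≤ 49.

In spherical coordinates, x = ρ sin(φ) cos(θ), y = ρ sin(φ) sin(θ), z = ρ cos(φ), and dV = ρ^2 sin(φ) dρ dφ dθ.

The integrand becomes 13, so

    ∭_E (13) dV = ∫_{0}^{2π} ∫_{0}^{π/6} ∫_{0}^{7} (13) · ρ^2 sin(φ) dρ dφ dθ.

Inner (ρ): 4459sin(φ)/3.
Middle (φ): 4459/3 - 4459sqrt(3)/6.
Outer (θ): 4459π (2 - sqrt(3))/3.

Therefore the triple integral equals 4459π (2 - sqrt(3))/3.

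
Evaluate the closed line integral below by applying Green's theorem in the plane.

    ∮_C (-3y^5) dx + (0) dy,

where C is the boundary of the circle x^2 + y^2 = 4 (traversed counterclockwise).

Green's theorem converts the closed line integral into a double integral over the enclosed region D:

    ∮_C P dx + Q dy = ∬_D (∂Q/∂x - ∂P/∂y) dA.

Here P = -3y^5, Q = 0, so

    ∂Q/∂x = 0,    ∂P/∂y = -15y^4,
    ∂Q/∂x - ∂P/∂y = 15y^4.

D is the region x^2 + y^2 ≤ 4. Evaluating the double integral:

In polar coordinates (x = r cos θ, y = r sin θ, dA = r dr dθ) the integrand becomes 15r^4sin(θ)^4, so

    ∬_D (15y^4) dA = ∫_0^{2π} ∫_0^{2} (15r^4sin(θ)^4) · r dr dθ.

Inner (r from 0 to 2): 160sin(θ)^4.
Outer (θ from 0 to 2π): 120π.

Therefore ∮_C P dx + Q dy = 120π.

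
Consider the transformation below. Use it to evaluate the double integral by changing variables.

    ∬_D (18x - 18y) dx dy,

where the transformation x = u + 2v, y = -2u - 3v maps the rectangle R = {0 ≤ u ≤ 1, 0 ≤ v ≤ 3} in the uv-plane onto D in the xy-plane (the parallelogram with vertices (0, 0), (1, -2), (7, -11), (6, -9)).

Compute the Jacobian determinant of (x, y) with respect to (u, v):

    ∂(x,y)/∂(u,v) = | 1  2 | = (1)(-3) - (2)(-2) = 1.
                   | -2  -3 |

Its absolute value is |J| = 1 (the area scaling factor).

Substituting x = u + 2v, y = -2u - 3v into the integrand,

    18x - 18y → 54u + 90v,

so the integral becomes

    ∬_R (54u + 90v) · |J| du dv = ∫_0^1 ∫_0^3 (54u + 90v) dv du.

Inner (v): 162u + 405.
Outer (u): 486.

Therefore ∬_D (18x - 18y) dx dy = 486.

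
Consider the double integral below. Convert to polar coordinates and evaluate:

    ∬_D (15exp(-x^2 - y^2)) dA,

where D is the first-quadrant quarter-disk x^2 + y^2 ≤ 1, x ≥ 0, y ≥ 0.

The region D is 0 ≤ r ≤ 1, 0 ≤ θ ≤ π/2 in polar coordinates, where x = r cos(θ), y = r sin(θ), and dA = r dr dθ.

Under the substitution, the integrand becomes 15exp(-r^2), so

    ∬_D (15exp(-x^2 - y^2)) dA = ∫_{0}^{π/2} ∫_{0}^{1} (15exp(-r^2)) · r dr dθ.

Inner integral (in r): ∫_{0}^{1} (15exp(-r^2)) · r dr = 15/2 - 15exp(-1)/2.

Outer integral (in θ): ∫_{0}^{π/2} (15/2 - 15exp(-1)/2) dθ = -15π (1 - e)exp(-1)/4.

Therefore ∬_D (15exp(-x^2 - y^2)) dA = -15π (1 - e)exp(-1)/4.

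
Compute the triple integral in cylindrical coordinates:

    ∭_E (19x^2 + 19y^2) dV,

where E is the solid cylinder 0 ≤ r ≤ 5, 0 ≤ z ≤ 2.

In cylindrical coordinates, x = r cos(θ), y = r sin(θ), z = z, and dV = r dr dθ dz.

The integrand becomes 19r^2, so

    ∭_E (19x^2 + 19y^2) dV = ∫_{0}^{2π} ∫_{0}^{5} ∫_{0}^{2} (19r^2) · r dz dr dθ.

Inner (z): 38r^3.
Middle (r from 0 to 5): 11875/2.
Outer (θ): 11875π.

Therefore the triple integral equals 11875π.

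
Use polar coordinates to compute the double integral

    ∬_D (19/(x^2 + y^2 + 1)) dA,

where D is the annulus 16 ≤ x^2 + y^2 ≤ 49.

The region D is 4 ≤ r ≤ 7, 0 ≤ θ ≤ 2π in polar coordinates, where x = r cos(θ), y = r sin(θ), and dA = r dr dθ.

Under the substitution, the integrand becomes 19/(r^2 + 1), so

    ∬_D (19/(x^2 + y^2 + 1)) dA = ∫_{0}^{2π} ∫_{4}^{7} (19/(r^2 + 1)) · r dr dθ.

Inner integral (in r): ∫_{4}^{7} (19/(r^2 + 1)) · r dr = log(9765625000000000sqrt(34)/2015993900449).

Outer integral (in θ): ∫_{0}^{2π} (log(9765625000000000sqrt(34)/2015993900449)) dθ = log((9765625000000000sqrt(34)/2015993900449)^(2π)).

Therefore ∬_D (19/(x^2 + y^2 + 1)) dA = log((9765625000000000sqrt(34)/2015993900449)^(2π)).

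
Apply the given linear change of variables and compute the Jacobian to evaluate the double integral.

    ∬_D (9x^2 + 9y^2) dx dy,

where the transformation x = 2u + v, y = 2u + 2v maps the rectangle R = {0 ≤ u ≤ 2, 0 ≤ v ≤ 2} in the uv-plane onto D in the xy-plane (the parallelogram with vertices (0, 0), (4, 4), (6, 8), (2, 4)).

Compute the Jacobian determinant of (x, y) with respect to (u, v):

    ∂(x,y)/∂(u,v) = | 2  1 | = (2)(2) - (1)(2) = 2.
                   | 2  2 |

Its absolute value is |J| = 2 (the area scaling factor).

Substituting x = 2u + v, y = 2u + 2v into the integrand,

    9x^2 + 9y^2 → 72u^2 + 108u v + 45v^2,

so the integral becomes

    ∬_R (72u^2 + 108u v + 45v^2) · |J| du dv = ∫_0^2 ∫_0^2 (144u^2 + 216u v + 90v^2) dv du.

Inner (v): 288u^2 + 432u + 240.
Outer (u): 2112.

Therefore ∬_D (9x^2 + 9y^2) dx dy = 2112.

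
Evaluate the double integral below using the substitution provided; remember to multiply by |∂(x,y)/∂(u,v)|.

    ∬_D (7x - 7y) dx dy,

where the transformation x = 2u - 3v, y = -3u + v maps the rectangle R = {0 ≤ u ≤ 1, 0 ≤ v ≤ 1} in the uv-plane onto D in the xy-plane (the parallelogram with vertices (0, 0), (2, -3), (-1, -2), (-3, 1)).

Compute the Jacobian determinant of (x, y) with respect to (u, v):

    ∂(x,y)/∂(u,v) = | 2  -3 | = (2)(1) - (-3)(-3) = -7.
                   | -3  1 |

Its absolute value is |J| = 7 (the area scaling factor).

Substituting x = 2u - 3v, y = -3u + v into the integrand,

    7x - 7y → 35u - 28v,

so the integral becomes

    ∬_R (35u - 28v) · |J| du dv = ∫_0^1 ∫_0^1 (245u - 196v) dv du.

Inner (v): 245u - 98.
Outer (u): 49/2.

Therefore ∬_D (7x - 7y) dx dy = 49/2.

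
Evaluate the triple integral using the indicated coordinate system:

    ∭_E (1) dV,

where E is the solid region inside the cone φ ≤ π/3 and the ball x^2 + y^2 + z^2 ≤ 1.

In spherical coordinates, x = ρ sin(φ) cos(θ), y = ρ sin(φ) sin(θ), z = ρ cos(φ), and dV = ρ^2 sin(φ) dρ dφ dθ.

The integrand becomes 1, so

    ∭_E (1) dV = ∫_{0}^{2π} ∫_{0}^{π/3} ∫_{0}^{1} (1) · ρ^2 sin(φ) dρ dφ dθ.

Inner (ρ): sin(φ)/3.
Middle (φ): 1/6.
Outer (θ): π/3.

Therefore the triple integral equals π/3.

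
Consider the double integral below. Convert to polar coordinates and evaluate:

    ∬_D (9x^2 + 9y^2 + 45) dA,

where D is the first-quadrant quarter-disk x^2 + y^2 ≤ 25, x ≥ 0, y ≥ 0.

The region D is 0 ≤ r ≤ 5, 0 ≤ θ ≤ π/2 in polar coordinates, where x = r cos(θ), y = r sin(θ), and dA = r dr dθ.

Under the substitution, the integrand becomes 9r^2 + 45, so

    ∬_D (9x^2 + 9y^2 + 45) dA = ∫_{0}^{π/2} ∫_{0}^{5} (9r^2 + 45) · r dr dθ.

Inner integral (in r): ∫_{0}^{5} (9r^2 + 45) · r dr = 7875/4.

Outer integral (in θ): ∫_{0}^{π/2} (7875/4) dθ = 7875π/8.

Therefore ∬_D (9x^2 + 9y^2 + 45) dA = 7875π/8.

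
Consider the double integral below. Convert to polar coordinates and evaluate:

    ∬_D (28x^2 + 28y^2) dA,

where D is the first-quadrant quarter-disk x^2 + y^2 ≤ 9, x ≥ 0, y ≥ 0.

The region D is 0 ≤ r ≤ 3, 0 ≤ θ ≤ π/2 in polar coordinates, where x = r cos(θ), y = r sin(θ), and dA = r dr dθ.

Under the substitution, the integrand becomes 28r^2, so

    ∬_D (28x^2 + 28y^2) dA = ∫_{0}^{π/2} ∫_{0}^{3} (28r^2) · r dr dθ.

Inner integral (in r): ∫_{0}^{3} (28r^2) · r dr = 567.

Outer integral (in θ): ∫_{0}^{π/2} (567) dθ = 567π/2.

Therefore ∬_D (28x^2 + 28y^2) dA = 567π/2.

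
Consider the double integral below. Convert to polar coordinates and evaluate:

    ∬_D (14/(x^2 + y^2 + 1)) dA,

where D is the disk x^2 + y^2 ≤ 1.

The region D is 0 ≤ r ≤ 1, 0 ≤ θ ≤ 2π in polar coordinates, where x = r cos(θ), y = r sin(θ), and dA = r dr dθ.

Under the substitution, the integrand becomes 14/(r^2 + 1), so

    ∬_D (14/(x^2 + y^2 + 1)) dA = ∫_{0}^{2π} ∫_{0}^{1} (14/(r^2 + 1)) · r dr dθ.

Inner integral (in r): ∫_{0}^{1} (14/(r^2 + 1)) · r dr = log(128).

Outer integral (in θ): ∫_{0}^{2π} (log(128)) dθ = 14π log(2).

Therefore ∬_D (14/(x^2 + y^2 + 1)) dA = 14π log(2).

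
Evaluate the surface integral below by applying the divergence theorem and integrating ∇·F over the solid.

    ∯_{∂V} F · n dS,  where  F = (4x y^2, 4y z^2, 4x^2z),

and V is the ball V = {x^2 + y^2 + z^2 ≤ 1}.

By the divergence theorem,

    ∯_{∂V} F · n dS = ∭_V (∇ · F) dV.

Compute the divergence:
    ∇ · F = ∂F_x/∂x + ∂F_y/∂y + ∂F_z/∂z = 4y^2 + 4z^2 + 4x^2 = 4x^2 + 4y^2 + 4z^2.

In spherical coordinates, x = ρ sin(φ) cos(θ), y = ρ sin(φ) sin(θ), z = ρ cos(φ), dV = ρ^2 sin(φ) dρ dφ dθ, with 0 ≤ ρ ≤ 1, 0 ≤ φ ≤ π, 0 ≤ θ ≤ 2π.

The integrand, after substitution and multiplying by the volume element, becomes (4ρ^2) · ρ^2 sin(φ), so

    ∭_V (∇·F) dV = ∫_0^{2π} ∫_0^{π} ∫_0^{1} (4ρ^2) · ρ^2 sin(φ) dρ dφ dθ.

Inner (ρ from 0 to 1): 4sin(φ)/5.
Middle (φ from 0 to π): 8/5.
Outer (θ from 0 to 2π): 16π/5.

Therefore ∯_{∂V} F · n dS = 16π/5.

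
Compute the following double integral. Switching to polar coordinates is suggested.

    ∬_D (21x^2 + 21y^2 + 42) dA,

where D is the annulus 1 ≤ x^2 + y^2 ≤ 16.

The region D is 1 ≤ r ≤ 4, 0 ≤ θ ≤ 2π in polar coordinates, where x = r cos(θ), y = r sin(θ), and dA = r dr dθ.

Under the substitution, the integrand becomes 21r^2 + 42, so

    ∬_D (21x^2 + 21y^2 + 42) dA = ∫_{0}^{2π} ∫_{1}^{4} (21r^2 + 42) · r dr dθ.

Inner integral (in r): ∫_{1}^{4} (21r^2 + 42) · r dr = 6615/4.

Outer integral (in θ): ∫_{0}^{2π} (6615/4) dθ = 6615π/2.

Therefore ∬_D (21x^2 + 21y^2 + 42) dA = 6615π/2.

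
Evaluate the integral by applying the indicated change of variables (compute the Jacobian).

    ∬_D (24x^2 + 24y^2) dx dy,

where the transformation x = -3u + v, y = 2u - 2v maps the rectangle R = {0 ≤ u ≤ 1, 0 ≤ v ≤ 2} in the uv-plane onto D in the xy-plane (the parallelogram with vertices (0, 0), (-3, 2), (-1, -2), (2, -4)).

Compute the Jacobian determinant of (x, y) with respect to (u, v):

    ∂(x,y)/∂(u,v) = | -3  1 | = (-3)(-2) - (1)(2) = 4.
                   | 2  -2 |

Its absolute value is |J| = 4 (the area scaling factor).

Substituting x = -3u + v, y = 2u - 2v into the integrand,

    24x^2 + 24y^2 → 312u^2 - 336u v + 120v^2,

so the integral becomes

    ∬_R (312u^2 - 336u v + 120v^2) · |J| du dv = ∫_0^1 ∫_0^2 (1248u^2 - 1344u v + 480v^2) dv du.

Inner (v): 2496u^2 - 2688u + 1280.
Outer (u): 768.

Therefore ∬_D (24x^2 + 24y^2) dx dy = 768.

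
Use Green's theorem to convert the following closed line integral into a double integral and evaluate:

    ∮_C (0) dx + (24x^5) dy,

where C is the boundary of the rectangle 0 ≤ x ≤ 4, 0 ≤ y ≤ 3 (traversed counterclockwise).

Green's theorem converts the closed line integral into a double integral over the enclosed region D:

    ∮_C P dx + Q dy = ∬_D (∂Q/∂x - ∂P/∂y) dA.

Here P = 0, Q = 24x^5, so

    ∂Q/∂x = 120x^4,    ∂P/∂y = 0,
    ∂Q/∂x - ∂P/∂y = 120x^4.

D is the region 0 ≤ x ≤ 4, 0 ≤ y ≤ 3. Evaluating the double integral:

    ∬_D (120x^4) dA = ∫_0^{4} ∫_0^{3} (120x^4) dy dx.

Inner (y from 0 to 3): 360x^4.
Outer (x from 0 to 4): 73728.

Therefore ∮_C P dx + Q dy = 73728.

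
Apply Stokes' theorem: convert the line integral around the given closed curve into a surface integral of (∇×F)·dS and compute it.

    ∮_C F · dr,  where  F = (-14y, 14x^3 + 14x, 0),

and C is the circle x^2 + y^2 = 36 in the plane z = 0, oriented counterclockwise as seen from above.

Let S be the flat disk x^2 + y^2 ≤ 36 in the plane z = 0, with upward unit normal n̂ = ẑ. By Stokes' theorem,

    ∮_C F · dr = ∬_S (∇ × F) · n̂ dS = ∬_D (curl F)_z dA,

where D is the disk x^2 + y^2 ≤ 36.

Compute the curl of F = (-14y, 14x^3 + 14x, 0):
    (∇ × F)_x = ∂F_z/∂y - ∂F_y/∂z = 0,
    (∇ × F)_y = ∂F_x/∂z - ∂F_z/∂x = 0,
    (∇ × F)_z = ∂F_y/∂x - ∂F_x/∂y = 42x^2 + 28.

On z = 0, (curl F)_z = 42x^2 + 28.

Convert to polar (x = r cos θ, y = r sin θ, dA = r dr dθ); the integrand becomes 42r^2cos(θ)^2 + 28, so

    ∬_D (curl F)_z dA = ∫_0^{2π} ∫_0^{6} (42r^2cos(θ)^2 + 28) · r dr dθ.

Inner (r from 0 to 6): 13608cos(θ)^2 + 504.
Outer (θ from 0 to 2π): 14616π.

Therefore ∮_C F · dr = 14616π.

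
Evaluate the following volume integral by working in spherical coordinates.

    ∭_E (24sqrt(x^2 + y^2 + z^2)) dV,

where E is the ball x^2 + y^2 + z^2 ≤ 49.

In spherical coordinates, x = ρ sin(φ) cos(θ), y = ρ sin(φ) sin(θ), z = ρ cos(φ), and dV = ρ^2 sin(φ) dρ dφ dθ.

The integrand becomes 24ρ, so

    ∭_E (24sqrt(x^2 + y^2 + z^2)) dV = ∫_{0}^{2π} ∫_{0}^{π} ∫_{0}^{7} (24ρ) · ρ^2 sin(φ) dρ dφ dθ.

Inner (ρ): 14406sin(φ).
Middle (φ): 28812.
Outer (θ): 57624π.

Therefore the triple integral equals 57624π.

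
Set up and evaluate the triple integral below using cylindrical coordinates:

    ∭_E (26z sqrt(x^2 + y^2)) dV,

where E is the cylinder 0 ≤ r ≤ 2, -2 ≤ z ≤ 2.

In cylindrical coordinates, x = r cos(θ), y = r sin(θ), z = z, and dV = r dr dθ dz.

The integrand becomes 26r z, so

    ∭_E (26z sqrt(x^2 + y^2)) dV = ∫_{0}^{2π} ∫_{0}^{2} ∫_{-2}^{2} (26r z) · r dz dr dθ.

Inner (z): 0.
Middle (r from 0 to 2): 0.
Outer (θ): 0.

Therefore the triple integral equals 0.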